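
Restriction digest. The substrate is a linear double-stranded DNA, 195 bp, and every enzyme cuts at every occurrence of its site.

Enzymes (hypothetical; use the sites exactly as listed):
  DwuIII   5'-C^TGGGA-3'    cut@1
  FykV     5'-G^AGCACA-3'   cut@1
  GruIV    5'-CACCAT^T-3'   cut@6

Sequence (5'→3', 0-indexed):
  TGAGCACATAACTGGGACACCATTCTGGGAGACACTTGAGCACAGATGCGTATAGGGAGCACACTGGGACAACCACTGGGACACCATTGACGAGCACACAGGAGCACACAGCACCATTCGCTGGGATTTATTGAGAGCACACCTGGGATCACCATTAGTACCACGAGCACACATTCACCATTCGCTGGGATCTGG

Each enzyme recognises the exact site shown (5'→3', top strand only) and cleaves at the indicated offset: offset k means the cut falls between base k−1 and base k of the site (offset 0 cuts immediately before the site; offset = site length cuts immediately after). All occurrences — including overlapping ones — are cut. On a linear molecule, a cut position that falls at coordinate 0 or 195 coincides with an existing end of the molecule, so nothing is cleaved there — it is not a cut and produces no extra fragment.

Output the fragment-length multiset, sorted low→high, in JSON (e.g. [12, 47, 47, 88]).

[2,2,4,4,5,7,8,10,10,10,10,11,11,12,12,13,14,15,16,19]

Site scan:
  DwuIII CTGGGA/1: at [11, 24, 63, 75, 120, 142, 184] ⇒ [12, 25, 64, 76, 121, 143, 185]
  FykV GAGCACA/1: at [1, 37, 56, 91, 101, 134, 164] ⇒ [2, 38, 57, 92, 102, 135, 165]
  GruIV CACCATT/6: at [17, 81, 111, 149, 175] ⇒ [23, 87, 117, 155, 181]

All cut coordinates (distinct, sorted): [2, 12, 23, 25, 38, 57, 64, 76, 87, 92, 102, 117, 121, 135, 143, 155, 165, 181, 185]

Fragment lengths:
  [0,2): 2 bp
  [2,12): 10 bp
  [12,23): 11 bp
  [23,25): 2 bp
  [25,38): 13 bp
  [38,57): 19 bp
  [57,64): 7 bp
  [64,76): 12 bp
  [76,87): 11 bp
  [87,92): 5 bp
  [92,102): 10 bp
  [102,117): 15 bp
  [117,121): 4 bp
  [121,135): 14 bp
  [135,143): 8 bp
  [143,155): 12 bp
  [155,165): 10 bp
  [165,181): 16 bp
  [181,185): 4 bp
  [185,195): 10 bp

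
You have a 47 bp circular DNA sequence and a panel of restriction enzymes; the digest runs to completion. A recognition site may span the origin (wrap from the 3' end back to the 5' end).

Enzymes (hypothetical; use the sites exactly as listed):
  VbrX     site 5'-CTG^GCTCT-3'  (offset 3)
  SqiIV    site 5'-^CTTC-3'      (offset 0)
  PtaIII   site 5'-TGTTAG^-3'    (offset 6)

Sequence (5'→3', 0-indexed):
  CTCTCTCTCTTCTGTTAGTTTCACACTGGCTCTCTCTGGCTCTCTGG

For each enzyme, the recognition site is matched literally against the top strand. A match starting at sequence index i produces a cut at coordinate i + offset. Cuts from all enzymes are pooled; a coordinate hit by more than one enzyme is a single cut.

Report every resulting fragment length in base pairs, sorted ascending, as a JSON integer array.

Site scan:
  VbrX (CTGGCTCT, off=3): starts [25, 35, 43] → cuts [28, 38, 46]
  SqiIV (CTTC, off=0): starts [8] → cuts [8]
  PtaIII (TGTTAG, off=6): starts [12] → cuts [18]

Pooled cuts: [8, 18, 28, 38, 46]

Fragments:
  8→18: 10 bp
  18→28: 10 bp
  28→38: 10 bp
  38→46: 8 bp
  46→8 (wrap): 47-46+8 = 9 bp

[8,9,10,10,10]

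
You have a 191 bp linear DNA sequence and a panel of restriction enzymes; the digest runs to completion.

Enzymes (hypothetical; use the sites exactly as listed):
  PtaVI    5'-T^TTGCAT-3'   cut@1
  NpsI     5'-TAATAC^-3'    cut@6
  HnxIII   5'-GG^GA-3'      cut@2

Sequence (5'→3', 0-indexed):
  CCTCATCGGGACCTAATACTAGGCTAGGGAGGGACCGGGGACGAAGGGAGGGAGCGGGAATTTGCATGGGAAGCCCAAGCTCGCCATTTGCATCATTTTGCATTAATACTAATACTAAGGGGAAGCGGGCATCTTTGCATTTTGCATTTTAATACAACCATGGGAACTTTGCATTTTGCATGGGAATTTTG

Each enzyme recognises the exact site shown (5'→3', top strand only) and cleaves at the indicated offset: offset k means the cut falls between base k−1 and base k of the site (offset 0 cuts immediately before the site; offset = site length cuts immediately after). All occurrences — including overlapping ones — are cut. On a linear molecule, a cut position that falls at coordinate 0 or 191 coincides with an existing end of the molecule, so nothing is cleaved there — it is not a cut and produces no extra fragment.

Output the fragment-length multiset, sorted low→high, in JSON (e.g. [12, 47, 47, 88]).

[4,4,4,5,6,6,6,7,7,7,8,8,8,8,8,9,9,10,10,12,13,14,18]

Site scan:
  PtaVI (TTTGCAT, off=1): starts [60, 86, 96, 133, 140, 167, 174] → cuts [61, 87, 97, 134, 141, 168, 175]
  NpsI (TAATAC, off=6): starts [13, 103, 109, 149] → cuts [19, 109, 115, 155]
  HnxIII (GGGA, off=2): starts [7, 26, 30, 37, 45, 49, 55, 67, 119, 161, 181] → cuts [9, 28, 32, 39, 47, 51, 57, 69, 121, 163, 183]

All cut coordinates (distinct, sorted): [9, 19, 28, 32, 39, 47, 51, 57, 61, 69, 87, 97, 109, 115, 121, 134, 141, 155, 163, 168, 175, 183]

Fragment lengths:
  [0,9): 9 bp
  [9,19): 10 bp
  [19,28): 9 bp
  [28,32): 4 bp
  [32,39): 7 bp
  [39,47): 8 bp
  [47,51): 4 bp
  [51,57): 6 bp
  [57,61): 4 bp
  [61,69): 8 bp
  [69,87): 18 bp
  [87,97): 10 bp
  [97,109): 12 bp
  [109,115): 6 bp
  [115,121): 6 bp
  [121,134): 13 bp
  [134,141): 7 bp
  [141,155): 14 bp
  [155,163): 8 bp
  [163,168): 5 bp
  [168,175): 7 bp
  [175,183): 8 bp
  [183,191): 8 bp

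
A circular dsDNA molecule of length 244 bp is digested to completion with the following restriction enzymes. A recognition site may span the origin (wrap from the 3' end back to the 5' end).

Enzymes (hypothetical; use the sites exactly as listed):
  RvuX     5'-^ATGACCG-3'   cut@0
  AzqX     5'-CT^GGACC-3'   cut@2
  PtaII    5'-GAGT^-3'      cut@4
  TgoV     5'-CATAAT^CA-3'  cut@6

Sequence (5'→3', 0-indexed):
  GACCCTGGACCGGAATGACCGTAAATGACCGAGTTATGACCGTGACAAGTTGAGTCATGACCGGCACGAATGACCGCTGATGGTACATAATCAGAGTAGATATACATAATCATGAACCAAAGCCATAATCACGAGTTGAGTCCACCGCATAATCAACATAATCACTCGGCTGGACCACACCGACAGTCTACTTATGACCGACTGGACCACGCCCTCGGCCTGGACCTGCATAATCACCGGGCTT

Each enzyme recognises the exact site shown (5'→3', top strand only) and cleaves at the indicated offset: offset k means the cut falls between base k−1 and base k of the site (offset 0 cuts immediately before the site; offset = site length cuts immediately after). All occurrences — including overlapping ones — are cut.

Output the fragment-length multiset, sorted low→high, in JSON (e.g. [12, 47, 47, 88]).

[1,1,5,6,7,8,9,9,10,10,10,12,13,13,13,16,18,19,20,22,22]

Scan for sites:
  RvuX (ATGACCG, off=0): starts [14, 24, 35, 56, 69, 193] → cuts [14, 24, 35, 56, 69, 193]
  AzqX (CTGGACC, off=2): starts [4, 169, 201, 219] → cuts [6, 171, 203, 221]
  PtaII (GAGT, off=4): starts [30, 51, 93, 132, 137] → cuts [34, 55, 97, 136, 141]
  TgoV (CATAATCA, off=6): starts [85, 104, 123, 147, 156, 228] → cuts [91, 110, 129, 153, 162, 234]

Pooled cuts: [6, 14, 24, 34, 35, 55, 56, 69, 91, 97, 110, 129, 136, 141, 153, 162, 171, 193, 203, 221, 234]

Fragments:
  6→14: 8 bp
  14→24: 10 bp
  24→34: 10 bp
  34→35: 1 bp
  35→55: 20 bp
  55→56: 1 bp
  56→69: 13 bp
  69→91: 22 bp
  91→97: 6 bp
  97→110: 13 bp
  110→129: 19 bp
  129→136: 7 bp
  136→141: 5 bp
  141→153: 12 bp
  153→162: 9 bp
  162→171: 9 bp
  171→193: 22 bp
  193→203: 10 bp
  203→221: 18 bp
  221→234: 13 bp
  234→6 (wrap): 244-234+6 = 16 bp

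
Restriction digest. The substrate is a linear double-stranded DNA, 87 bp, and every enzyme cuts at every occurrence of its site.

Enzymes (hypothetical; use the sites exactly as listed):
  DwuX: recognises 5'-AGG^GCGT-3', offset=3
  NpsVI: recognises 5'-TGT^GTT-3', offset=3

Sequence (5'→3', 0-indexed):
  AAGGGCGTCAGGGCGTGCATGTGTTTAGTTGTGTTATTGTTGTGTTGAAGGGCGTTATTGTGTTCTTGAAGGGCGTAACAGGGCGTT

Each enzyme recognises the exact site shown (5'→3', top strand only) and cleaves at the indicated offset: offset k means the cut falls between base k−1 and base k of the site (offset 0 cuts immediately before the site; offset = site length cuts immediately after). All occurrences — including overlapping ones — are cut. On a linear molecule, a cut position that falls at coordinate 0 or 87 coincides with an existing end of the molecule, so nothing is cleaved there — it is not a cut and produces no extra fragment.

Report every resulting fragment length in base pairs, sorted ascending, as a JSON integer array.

Per-enzyme occurrences:
  DwuX AGGGCGT/3: at [1, 9, 48, 69, 79] ⇒ [4, 12, 51, 72, 82]
  NpsVI TGTGTT/3: at [19, 29, 40, 58] ⇒ [22, 32, 43, 61]

Pooled cuts: [4, 12, 22, 32, 43, 51, 61, 72, 82]

Fragment lengths:
  [0,4): 4 bp
  [4,12): 8 bp
  [12,22): 10 bp
  [22,32): 10 bp
  [32,43): 11 bp
  [43,51): 8 bp
  [51,61): 10 bp
  [61,72): 11 bp
  [72,82): 10 bp
  [82,87): 5 bp

[4,5,8,8,10,10,10,10,11,11]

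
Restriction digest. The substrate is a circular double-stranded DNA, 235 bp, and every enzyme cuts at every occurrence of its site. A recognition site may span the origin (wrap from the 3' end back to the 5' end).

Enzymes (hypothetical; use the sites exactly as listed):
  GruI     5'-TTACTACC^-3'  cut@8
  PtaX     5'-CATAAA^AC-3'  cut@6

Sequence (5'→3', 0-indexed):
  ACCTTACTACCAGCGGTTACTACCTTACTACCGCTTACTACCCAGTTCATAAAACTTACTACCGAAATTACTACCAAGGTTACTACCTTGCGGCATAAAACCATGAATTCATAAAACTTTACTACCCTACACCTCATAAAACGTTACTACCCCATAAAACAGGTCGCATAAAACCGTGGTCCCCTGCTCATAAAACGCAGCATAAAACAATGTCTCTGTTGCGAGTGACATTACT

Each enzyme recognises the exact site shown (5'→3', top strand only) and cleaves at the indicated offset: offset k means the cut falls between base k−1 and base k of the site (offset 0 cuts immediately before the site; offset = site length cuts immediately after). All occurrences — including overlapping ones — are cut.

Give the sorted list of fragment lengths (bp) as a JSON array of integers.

Site scan:
  GruI (TTACTACC, off=8): starts [3, 16, 24, 34, 55, 67, 79, 118, 143, 230] → cuts [3, 11, 24, 32, 42, 63, 75, 87, 126, 151]
  PtaX (CATAAAAC, off=6): starts [47, 93, 109, 134, 152, 166, 188, 200] → cuts [53, 99, 115, 140, 158, 172, 194, 206]

All cut coordinates (distinct, sorted): [3, 11, 24, 32, 42, 53, 63, 75, 87, 99, 115, 126, 140, 151, 158, 172, 194, 206]

Fragments:
  3→11: 8 bp
  11→24: 13 bp
  24→32: 8 bp
  32→42: 10 bp
  42→53: 11 bp
  53→63: 10 bp
  63→75: 12 bp
  75→87: 12 bp
  87→99: 12 bp
  99→115: 16 bp
  115→126: 11 bp
  126→140: 14 bp
  140→151: 11 bp
  151→158: 7 bp
  158→172: 14 bp
  172→194: 22 bp
  194→206: 12 bp
  206→3 (wrap): 235-206+3 = 32 bp

[7,8,8,10,10,11,11,11,12,12,12,12,13,14,14,16,22,32]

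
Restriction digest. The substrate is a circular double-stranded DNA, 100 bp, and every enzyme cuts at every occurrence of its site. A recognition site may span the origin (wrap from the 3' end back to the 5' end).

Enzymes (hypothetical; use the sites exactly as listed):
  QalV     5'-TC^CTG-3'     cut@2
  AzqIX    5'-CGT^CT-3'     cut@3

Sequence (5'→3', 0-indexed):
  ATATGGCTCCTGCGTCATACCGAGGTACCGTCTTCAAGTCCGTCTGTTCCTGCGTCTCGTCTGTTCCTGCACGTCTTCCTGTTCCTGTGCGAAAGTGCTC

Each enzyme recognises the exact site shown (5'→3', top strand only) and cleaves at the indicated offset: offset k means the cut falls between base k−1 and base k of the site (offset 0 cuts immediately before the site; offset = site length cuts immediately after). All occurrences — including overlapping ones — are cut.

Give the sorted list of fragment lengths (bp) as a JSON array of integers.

Site scan:
  QalV TCCTG/2: at [7, 47, 64, 76, 82] ⇒ [9, 49, 66, 78, 84]
  AzqIX CGTCT/3: at [28, 40, 52, 57, 71] ⇒ [31, 43, 55, 60, 74]

All cut coordinates (distinct, sorted): [9, 31, 43, 49, 55, 60, 66, 74, 78, 84]

Fragments:
  9→31: 22 bp
  31→43: 12 bp
  43→49: 6 bp
  49→55: 6 bp
  55→60: 5 bp
  60→66: 6 bp
  66→74: 8 bp
  74→78: 4 bp
  78→84: 6 bp
  84→9 (wrap): 100-84+9 = 25 bp

[4,5,6,6,6,6,8,12,22,25]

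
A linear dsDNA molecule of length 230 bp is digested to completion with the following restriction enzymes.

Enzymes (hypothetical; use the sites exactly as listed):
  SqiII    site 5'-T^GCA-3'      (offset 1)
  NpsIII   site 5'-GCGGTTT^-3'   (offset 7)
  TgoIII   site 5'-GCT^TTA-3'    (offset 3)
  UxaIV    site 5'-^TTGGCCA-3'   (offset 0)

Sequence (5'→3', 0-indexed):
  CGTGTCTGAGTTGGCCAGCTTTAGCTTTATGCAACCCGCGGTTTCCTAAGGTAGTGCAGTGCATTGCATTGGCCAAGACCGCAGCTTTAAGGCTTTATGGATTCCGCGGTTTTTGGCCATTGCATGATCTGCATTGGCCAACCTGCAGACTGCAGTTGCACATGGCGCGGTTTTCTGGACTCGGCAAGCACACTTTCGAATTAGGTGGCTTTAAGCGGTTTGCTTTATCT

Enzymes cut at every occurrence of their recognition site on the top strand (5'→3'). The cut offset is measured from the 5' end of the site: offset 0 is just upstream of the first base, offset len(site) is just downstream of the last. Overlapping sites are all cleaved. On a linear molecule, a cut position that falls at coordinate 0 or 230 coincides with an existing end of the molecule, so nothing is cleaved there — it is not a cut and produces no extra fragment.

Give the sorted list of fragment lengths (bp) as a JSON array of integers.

Scan for sites:
  SqiII (TGCA, off=1): starts [29, 54, 59, 64, 120, 129, 143, 150, 156] → cuts [30, 55, 60, 65, 121, 130, 144, 151, 157]
  NpsIII (GCGGTTT, off=7): starts [37, 105, 166, 214] → cuts [44, 112, 173, 221]
  TgoIII (GCTTTA, off=3): starts [17, 23, 83, 91, 207, 221] → cuts [20, 26, 86, 94, 210, 224]
  UxaIV (TTGGCCA, off=0): starts [10, 68, 112, 133] → cuts [10, 68, 112, 133]

All cut coordinates (distinct, sorted): [10, 20, 26, 30, 44, 55, 60, 65, 68, 86, 94, 112, 121, 130, 133, 144, 151, 157, 173, 210, 221, 224]

Fragments:
  [0,10): 10 bp
  [10,20): 10 bp
  [20,26): 6 bp
  [26,30): 4 bp
  [30,44): 14 bp
  [44,55): 11 bp
  [55,60): 5 bp
  [60,65): 5 bp
  [65,68): 3 bp
  [68,86): 18 bp
  [86,94): 8 bp
  [94,112): 18 bp
  [112,121): 9 bp
  [121,130): 9 bp
  [130,133): 3 bp
  [133,144): 11 bp
  [144,151): 7 bp
  [151,157): 6 bp
  [157,173): 16 bp
  [173,210): 37 bp
  [210,221): 11 bp
  [221,224): 3 bp
  [224,230): 6 bp

[3,3,3,4,5,5,6,6,6,7,8,9,9,10,10,11,11,11,14,16,18,18,37]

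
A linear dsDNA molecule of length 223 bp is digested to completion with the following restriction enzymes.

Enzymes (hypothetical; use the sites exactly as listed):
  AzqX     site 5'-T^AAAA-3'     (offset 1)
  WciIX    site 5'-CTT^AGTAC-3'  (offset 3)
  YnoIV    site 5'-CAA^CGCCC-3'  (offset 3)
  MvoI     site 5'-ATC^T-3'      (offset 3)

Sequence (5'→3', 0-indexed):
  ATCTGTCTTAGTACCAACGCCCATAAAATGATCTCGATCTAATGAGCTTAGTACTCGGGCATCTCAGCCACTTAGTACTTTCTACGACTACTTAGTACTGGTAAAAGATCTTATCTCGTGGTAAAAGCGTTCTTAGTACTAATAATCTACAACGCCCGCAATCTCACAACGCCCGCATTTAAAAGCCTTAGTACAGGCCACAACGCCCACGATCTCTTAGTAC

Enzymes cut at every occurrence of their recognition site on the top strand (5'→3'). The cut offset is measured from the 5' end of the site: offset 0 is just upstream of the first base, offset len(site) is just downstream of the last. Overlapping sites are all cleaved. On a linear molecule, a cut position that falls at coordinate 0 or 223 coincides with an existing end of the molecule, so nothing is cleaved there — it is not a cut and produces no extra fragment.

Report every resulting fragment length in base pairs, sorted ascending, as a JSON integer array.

[3,4,5,5,5,6,6,6,7,7,8,8,9,9,9,10,10,11,11,11,12,13,14,14,20]

Scan for sites:
  AzqX (TAAAA, off=1): starts [23, 101, 121, 179] → cuts [24, 102, 122, 180]
  WciIX (CTTAGTAC, off=3): starts [6, 46, 70, 90, 131, 186, 215] → cuts [9, 49, 73, 93, 134, 189, 218]
  YnoIV (CAACGCCC, off=3): starts [14, 149, 166, 200] → cuts [17, 152, 169, 203]
  MvoI (ATCT, off=3): starts [0, 30, 36, 60, 107, 112, 144, 160, 211] → cuts [3, 33, 39, 63, 110, 115, 147, 163, 214]

All cut coordinates (distinct, sorted): [3, 9, 17, 24, 33, 39, 49, 63, 73, 93, 102, 110, 115, 122, 134, 147, 152, 163, 169, 180, 189, 203, 214, 218]

Fragments:
  [0,3): 3 bp
  [3,9): 6 bp
  [9,17): 8 bp
  [17,24): 7 bp
  [24,33): 9 bp
  [33,39): 6 bp
  [39,49): 10 bp
  [49,63): 14 bp
  [63,73): 10 bp
  [73,93): 20 bp
  [93,102): 9 bp
  [102,110): 8 bp
  [110,115): 5 bp
  [115,122): 7 bp
  [122,134): 12 bp
  [134,147): 13 bp
  [147,152): 5 bp
  [152,163): 11 bp
  [163,169): 6 bp
  [169,180): 11 bp
  [180,189): 9 bp
  [189,203): 14 bp
  [203,214): 11 bp
  [214,218): 4 bp
  [218,223): 5 bp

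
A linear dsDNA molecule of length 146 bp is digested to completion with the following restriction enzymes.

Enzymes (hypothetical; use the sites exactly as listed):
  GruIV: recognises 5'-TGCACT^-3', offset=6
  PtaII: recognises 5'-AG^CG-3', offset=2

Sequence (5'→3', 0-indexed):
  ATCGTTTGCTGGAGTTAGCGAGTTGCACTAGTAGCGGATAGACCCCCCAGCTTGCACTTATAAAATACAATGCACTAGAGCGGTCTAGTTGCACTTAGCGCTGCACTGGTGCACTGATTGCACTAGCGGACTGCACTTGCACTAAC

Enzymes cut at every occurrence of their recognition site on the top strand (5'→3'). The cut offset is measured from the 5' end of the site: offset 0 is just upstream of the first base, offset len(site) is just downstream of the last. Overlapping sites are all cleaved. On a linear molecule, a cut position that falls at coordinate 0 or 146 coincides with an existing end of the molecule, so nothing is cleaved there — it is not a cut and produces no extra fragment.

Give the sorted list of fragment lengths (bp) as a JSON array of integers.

Per-enzyme occurrences:
  GruIV (TGCACT, off=6): starts [23, 52, 70, 89, 101, 109, 118, 131, 137] → cuts [29, 58, 76, 95, 107, 115, 124, 137, 143]
  PtaII (AGCG, off=2): starts [16, 32, 78, 96, 124] → cuts [18, 34, 80, 98, 126]

All cut coordinates (distinct, sorted): [18, 29, 34, 58, 76, 80, 95, 98, 107, 115, 124, 126, 137, 143]

Fragment lengths:
  [0,18): 18 bp
  [18,29): 11 bp
  [29,34): 5 bp
  [34,58): 24 bp
  [58,76): 18 bp
  [76,80): 4 bp
  [80,95): 15 bp
  [95,98): 3 bp
  [98,107): 9 bp
  [107,115): 8 bp
  [115,124): 9 bp
  [124,126): 2 bp
  [126,137): 11 bp
  [137,143): 6 bp
  [143,146): 3 bp

[2,3,3,4,5,6,8,9,9,11,11,15,18,18,24]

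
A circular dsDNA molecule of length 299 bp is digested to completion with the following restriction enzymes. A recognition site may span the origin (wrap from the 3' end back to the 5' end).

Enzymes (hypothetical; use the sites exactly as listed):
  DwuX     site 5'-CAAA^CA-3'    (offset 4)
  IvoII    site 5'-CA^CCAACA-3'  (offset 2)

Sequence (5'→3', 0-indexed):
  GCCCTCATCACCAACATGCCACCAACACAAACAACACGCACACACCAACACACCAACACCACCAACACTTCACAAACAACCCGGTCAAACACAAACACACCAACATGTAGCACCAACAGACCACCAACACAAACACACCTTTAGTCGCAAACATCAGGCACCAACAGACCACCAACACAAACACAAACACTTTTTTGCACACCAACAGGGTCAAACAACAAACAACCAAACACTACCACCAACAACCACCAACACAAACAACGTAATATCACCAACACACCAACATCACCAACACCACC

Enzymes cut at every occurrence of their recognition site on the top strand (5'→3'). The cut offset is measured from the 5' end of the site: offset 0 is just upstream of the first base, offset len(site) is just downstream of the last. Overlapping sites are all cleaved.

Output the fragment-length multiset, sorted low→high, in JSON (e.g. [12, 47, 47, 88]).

[4,6,6,7,8,8,8,8,9,9,9,10,10,10,10,10,11,11,11,13,13,13,13,14,14,15,18,21]

Site scan:
  DwuX CAAACA/4: at [27, 72, 85, 91, 129, 147, 177, 183, 211, 218, 226, 254] ⇒ [31, 76, 89, 95, 133, 151, 181, 187, 215, 222, 230, 258]
  IvoII CACCAACA/2: at [8, 19, 42, 50, 59, 97, 110, 121, 158, 169, 199, 236, 246, 269, 277, 286] ⇒ [10, 21, 44, 52, 61, 99, 112, 123, 160, 171, 201, 238, 248, 271, 279, 288]

All cut coordinates (distinct, sorted): [10, 21, 31, 44, 52, 61, 76, 89, 95, 99, 112, 123, 133, 151, 160, 171, 181, 187, 201, 215, 222, 230, 238, 248, 258, 271, 279, 288]

Fragment lengths:
  10→21: 11 bp
  21→31: 10 bp
  31→44: 13 bp
  44→52: 8 bp
  52→61: 9 bp
  61→76: 15 bp
  76→89: 13 bp
  89→95: 6 bp
  95→99: 4 bp
  99→112: 13 bp
  112→123: 11 bp
  123→133: 10 bp
  133→151: 18 bp
  151→160: 9 bp
  160→171: 11 bp
  171→181: 10 bp
  181→187: 6 bp
  187→201: 14 bp
  201→215: 14 bp
  215→222: 7 bp
  222→230: 8 bp
  230→238: 8 bp
  238→248: 10 bp
  248→258: 10 bp
  258→271: 13 bp
  271→279: 8 bp
  279→288: 9 bp
  288→10 (wrap): 299-288+10 = 21 bp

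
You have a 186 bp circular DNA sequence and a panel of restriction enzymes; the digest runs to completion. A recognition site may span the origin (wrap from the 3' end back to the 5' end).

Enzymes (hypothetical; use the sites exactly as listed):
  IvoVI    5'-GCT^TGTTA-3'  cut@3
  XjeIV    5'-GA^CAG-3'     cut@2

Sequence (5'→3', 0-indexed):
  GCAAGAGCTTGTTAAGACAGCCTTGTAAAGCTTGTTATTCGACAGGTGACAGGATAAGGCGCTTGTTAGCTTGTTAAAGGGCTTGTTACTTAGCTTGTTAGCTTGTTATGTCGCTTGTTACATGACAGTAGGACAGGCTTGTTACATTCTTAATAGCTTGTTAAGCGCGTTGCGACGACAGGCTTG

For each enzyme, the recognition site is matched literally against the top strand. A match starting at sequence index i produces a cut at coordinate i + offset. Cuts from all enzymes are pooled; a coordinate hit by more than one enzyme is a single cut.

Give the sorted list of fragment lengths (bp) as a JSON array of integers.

Scan for sites:
  IvoVI (GCTTGTTA, off=3): starts [6, 29, 60, 68, 80, 92, 100, 112, 136, 155] → cuts [9, 32, 63, 71, 83, 95, 103, 115, 139, 158]
  XjeIV (GACAG, off=2): starts [15, 40, 47, 123, 131, 176] → cuts [17, 42, 49, 125, 133, 178]

All cut coordinates (distinct, sorted): [9, 17, 32, 42, 49, 63, 71, 83, 95, 103, 115, 125, 133, 139, 158, 178]

Fragment lengths:
  9→17: 8 bp
  17→32: 15 bp
  32→42: 10 bp
  42→49: 7 bp
  49→63: 14 bp
  63→71: 8 bp
  71→83: 12 bp
  83→95: 12 bp
  95→103: 8 bp
  103→115: 12 bp
  115→125: 10 bp
  125→133: 8 bp
  133→139: 6 bp
  139→158: 19 bp
  158→178: 20 bp
  178→9 (wrap): 186-178+9 = 17 bp

[6,7,8,8,8,8,10,10,12,12,12,14,15,17,19,20]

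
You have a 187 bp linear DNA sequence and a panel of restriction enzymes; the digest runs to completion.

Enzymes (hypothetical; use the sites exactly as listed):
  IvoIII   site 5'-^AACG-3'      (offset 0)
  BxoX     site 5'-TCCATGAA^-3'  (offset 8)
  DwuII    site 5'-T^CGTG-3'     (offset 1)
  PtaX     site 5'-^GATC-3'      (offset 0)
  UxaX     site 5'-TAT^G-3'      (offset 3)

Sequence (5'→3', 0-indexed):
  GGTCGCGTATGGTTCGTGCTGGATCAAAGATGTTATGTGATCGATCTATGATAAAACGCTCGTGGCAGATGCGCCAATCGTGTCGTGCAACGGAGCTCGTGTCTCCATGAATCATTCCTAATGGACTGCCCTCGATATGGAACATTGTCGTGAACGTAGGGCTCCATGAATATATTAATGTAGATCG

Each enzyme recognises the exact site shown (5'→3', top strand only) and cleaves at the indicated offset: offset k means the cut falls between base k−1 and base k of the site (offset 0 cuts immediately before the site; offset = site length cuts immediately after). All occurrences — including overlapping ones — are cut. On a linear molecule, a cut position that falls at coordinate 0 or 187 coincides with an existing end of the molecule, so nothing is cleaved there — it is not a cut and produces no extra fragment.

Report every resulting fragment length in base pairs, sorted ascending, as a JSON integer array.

[2,4,4,4,5,5,5,5,6,7,7,9,10,10,12,14,15,18,18,27]

Site scan:
  IvoIII AACG/0: at [54, 88, 152] ⇒ [54, 88, 152]
  BxoX TCCATGAA/8: at [103, 162] ⇒ [111, 170]
  DwuII TCGTG/1: at [13, 59, 77, 82, 96, 147] ⇒ [14, 60, 78, 83, 97, 148]
  PtaX GATC/0: at [21, 38, 42, 182] ⇒ [21, 38, 42, 182]
  UxaX TATG/3: at [7, 33, 46, 135] ⇒ [10, 36, 49, 138]

All cut coordinates (distinct, sorted): [10, 14, 21, 36, 38, 42, 49, 54, 60, 78, 83, 88, 97, 111, 138, 148, 152, 170, 182]

Fragments:
  [0,10): 10 bp
  [10,14): 4 bp
  [14,21): 7 bp
  [21,36): 15 bp
  [36,38): 2 bp
  [38,42): 4 bp
  [42,49): 7 bp
  [49,54): 5 bp
  [54,60): 6 bp
  [60,78): 18 bp
  [78,83): 5 bp
  [83,88): 5 bp
  [88,97): 9 bp
  [97,111): 14 bp
  [111,138): 27 bp
  [138,148): 10 bp
  [148,152): 4 bp
  [152,170): 18 bp
  [170,182): 12 bp
  [182,187): 5 bp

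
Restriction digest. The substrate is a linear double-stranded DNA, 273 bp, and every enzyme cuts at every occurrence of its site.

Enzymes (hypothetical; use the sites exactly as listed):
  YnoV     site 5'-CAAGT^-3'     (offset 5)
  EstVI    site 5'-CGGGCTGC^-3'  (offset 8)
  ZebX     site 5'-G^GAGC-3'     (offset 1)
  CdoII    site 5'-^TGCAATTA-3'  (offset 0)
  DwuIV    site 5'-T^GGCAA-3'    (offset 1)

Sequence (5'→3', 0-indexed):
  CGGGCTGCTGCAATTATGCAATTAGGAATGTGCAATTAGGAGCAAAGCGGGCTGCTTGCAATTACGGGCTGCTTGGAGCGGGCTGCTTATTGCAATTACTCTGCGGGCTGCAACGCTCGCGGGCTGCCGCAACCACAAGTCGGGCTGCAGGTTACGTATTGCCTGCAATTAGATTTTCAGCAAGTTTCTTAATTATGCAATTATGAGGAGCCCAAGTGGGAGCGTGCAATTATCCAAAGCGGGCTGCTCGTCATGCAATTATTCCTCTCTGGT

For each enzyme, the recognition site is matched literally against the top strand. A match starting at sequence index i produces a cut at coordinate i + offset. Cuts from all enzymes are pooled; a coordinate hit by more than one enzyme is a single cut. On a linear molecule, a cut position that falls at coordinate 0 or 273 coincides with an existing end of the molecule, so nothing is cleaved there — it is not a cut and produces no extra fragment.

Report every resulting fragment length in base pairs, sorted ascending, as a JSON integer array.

Per-enzyme occurrences:
  YnoV CAAGT/5: at [135, 180, 212] ⇒ [140, 185, 217]
  EstVI CGGGCTGC/8: at [0, 47, 64, 78, 103, 119, 140, 239] ⇒ [8, 55, 72, 86, 111, 127, 148, 247]
  ZebX GGAGC/1: at [38, 74, 206, 218] ⇒ [39, 75, 207, 219]
  CdoII TGCAATTA/0: at [8, 16, 30, 56, 90, 163, 195, 224, 253] ⇒ [8, 16, 30, 56, 90, 163, 195, 224, 253]
  DwuIV (TGGCAA, off=1): no sites

All cut coordinates (distinct, sorted): [8, 16, 30, 39, 55, 56, 72, 75, 86, 90, 111, 127, 140, 148, 163, 185, 195, 207, 217, 219, 224, 247, 253]

Fragment lengths:
  [0,8): 8 bp
  [8,16): 8 bp
  [16,30): 14 bp
  [30,39): 9 bp
  [39,55): 16 bp
  [55,56): 1 bp
  [56,72): 16 bp
  [72,75): 3 bp
  [75,86): 11 bp
  [86,90): 4 bp
  [90,111): 21 bp
  [111,127): 16 bp
  [127,140): 13 bp
  [140,148): 8 bp
  [148,163): 15 bp
  [163,185): 22 bp
  [185,195): 10 bp
  [195,207): 12 bp
  [207,217): 10 bp
  [217,219): 2 bp
  [219,224): 5 bp
  [224,247): 23 bp
  [247,253): 6 bp
  [253,273): 20 bp

[1,2,3,4,5,6,8,8,8,9,10,10,11,12,13,14,15,16,16,16,20,21,22,23]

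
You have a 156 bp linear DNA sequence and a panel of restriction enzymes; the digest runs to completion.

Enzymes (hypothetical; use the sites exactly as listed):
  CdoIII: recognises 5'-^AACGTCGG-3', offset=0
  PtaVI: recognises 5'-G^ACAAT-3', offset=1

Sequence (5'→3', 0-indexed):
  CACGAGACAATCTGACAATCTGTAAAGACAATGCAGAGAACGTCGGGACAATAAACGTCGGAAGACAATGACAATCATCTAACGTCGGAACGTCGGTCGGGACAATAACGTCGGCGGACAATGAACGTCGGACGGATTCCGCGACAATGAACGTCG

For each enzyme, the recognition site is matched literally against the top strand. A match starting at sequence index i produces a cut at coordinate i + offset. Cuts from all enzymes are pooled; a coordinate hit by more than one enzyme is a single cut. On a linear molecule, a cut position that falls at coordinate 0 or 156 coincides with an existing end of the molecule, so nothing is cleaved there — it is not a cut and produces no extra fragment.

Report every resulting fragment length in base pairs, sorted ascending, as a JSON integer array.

Per-enzyme occurrences:
  CdoIII (AACGTCGG, off=0): starts [38, 53, 80, 88, 106, 123] → cuts [38, 53, 80, 88, 106, 123]
  PtaVI (GACAAT, off=1): starts [5, 13, 26, 46, 63, 69, 100, 116, 142] → cuts [6, 14, 27, 47, 64, 70, 101, 117, 143]

Pooled cuts: [6, 14, 27, 38, 47, 53, 64, 70, 80, 88, 101, 106, 117, 123, 143]

Fragment lengths:
  [0,6): 6 bp
  [6,14): 8 bp
  [14,27): 13 bp
  [27,38): 11 bp
  [38,47): 9 bp
  [47,53): 6 bp
  [53,64): 11 bp
  [64,70): 6 bp
  [70,80): 10 bp
  [80,88): 8 bp
  [88,101): 13 bp
  [101,106): 5 bp
  [106,117): 11 bp
  [117,123): 6 bp
  [123,143): 20 bp
  [143,156): 13 bp

[5,6,6,6,6,8,8,9,10,11,11,11,13,13,13,20]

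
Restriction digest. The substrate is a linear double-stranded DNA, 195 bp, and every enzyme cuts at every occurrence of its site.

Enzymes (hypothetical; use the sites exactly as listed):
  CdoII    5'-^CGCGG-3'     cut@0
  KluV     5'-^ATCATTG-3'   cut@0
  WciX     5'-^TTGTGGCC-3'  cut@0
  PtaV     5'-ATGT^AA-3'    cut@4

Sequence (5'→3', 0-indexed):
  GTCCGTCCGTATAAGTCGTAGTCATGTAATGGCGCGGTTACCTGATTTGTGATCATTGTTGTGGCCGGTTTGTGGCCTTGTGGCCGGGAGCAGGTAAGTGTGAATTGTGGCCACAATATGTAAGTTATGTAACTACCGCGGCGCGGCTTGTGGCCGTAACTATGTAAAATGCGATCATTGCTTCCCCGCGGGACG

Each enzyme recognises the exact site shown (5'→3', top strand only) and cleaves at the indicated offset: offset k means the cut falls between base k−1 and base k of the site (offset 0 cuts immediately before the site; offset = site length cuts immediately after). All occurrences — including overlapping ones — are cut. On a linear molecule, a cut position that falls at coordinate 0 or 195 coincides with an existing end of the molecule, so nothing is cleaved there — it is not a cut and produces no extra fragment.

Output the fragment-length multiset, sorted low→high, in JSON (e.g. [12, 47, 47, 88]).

Per-enzyme occurrences:
  CdoII CGCGG/0: at [32, 136, 141, 186] ⇒ [32, 136, 141, 186]
  KluV ATCATTG/0: at [51, 173] ⇒ [51, 173]
  WciX TTGTGGCC/0: at [58, 69, 77, 104, 147] ⇒ [58, 69, 77, 104, 147]
  PtaV ATGTAA/4: at [23, 117, 126, 161] ⇒ [27, 121, 130, 165]

Pooled cuts: [27, 32, 51, 58, 69, 77, 104, 121, 130, 136, 141, 147, 165, 173, 186]

Fragments:
  [0,27): 27 bp
  [27,32): 5 bp
  [32,51): 19 bp
  [51,58): 7 bp
  [58,69): 11 bp
  [69,77): 8 bp
  [77,104): 27 bp
  [104,121): 17 bp
  [121,130): 9 bp
  [130,136): 6 bp
  [136,141): 5 bp
  [141,147): 6 bp
  [147,165): 18 bp
  [165,173): 8 bp
  [173,186): 13 bp
  [186,195): 9 bp

[5,5,6,6,7,8,8,9,9,11,13,17,18,19,27,27]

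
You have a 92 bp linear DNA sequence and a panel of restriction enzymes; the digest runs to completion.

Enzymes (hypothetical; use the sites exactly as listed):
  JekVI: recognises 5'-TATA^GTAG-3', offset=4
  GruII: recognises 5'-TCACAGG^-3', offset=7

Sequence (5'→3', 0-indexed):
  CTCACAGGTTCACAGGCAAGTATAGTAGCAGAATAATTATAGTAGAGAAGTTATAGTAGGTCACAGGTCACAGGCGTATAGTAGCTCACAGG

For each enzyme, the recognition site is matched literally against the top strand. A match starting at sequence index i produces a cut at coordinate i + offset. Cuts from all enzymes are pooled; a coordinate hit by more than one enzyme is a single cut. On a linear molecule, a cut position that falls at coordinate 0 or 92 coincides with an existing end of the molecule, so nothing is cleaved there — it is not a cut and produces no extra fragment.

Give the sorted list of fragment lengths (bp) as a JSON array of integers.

[6,7,8,8,8,12,12,14,17]

Scan for sites:
  JekVI (TATAGTAG, off=4): starts [20, 37, 51, 76] → cuts [24, 41, 55, 80]
  GruII (TCACAGG, off=7): starts [1, 9, 60, 67, 85] → cuts [8, 16, 67, 74] (position 92 is a terminus of the linear molecule — no cut)

All cut coordinates (distinct, sorted): [8, 16, 24, 41, 55, 67, 74, 80]

Fragment lengths:
  [0,8): 8 bp
  [8,16): 8 bp
  [16,24): 8 bp
  [24,41): 17 bp
  [41,55): 14 bp
  [55,67): 12 bp
  [67,74): 7 bp
  [74,80): 6 bp
  [80,92): 12 bp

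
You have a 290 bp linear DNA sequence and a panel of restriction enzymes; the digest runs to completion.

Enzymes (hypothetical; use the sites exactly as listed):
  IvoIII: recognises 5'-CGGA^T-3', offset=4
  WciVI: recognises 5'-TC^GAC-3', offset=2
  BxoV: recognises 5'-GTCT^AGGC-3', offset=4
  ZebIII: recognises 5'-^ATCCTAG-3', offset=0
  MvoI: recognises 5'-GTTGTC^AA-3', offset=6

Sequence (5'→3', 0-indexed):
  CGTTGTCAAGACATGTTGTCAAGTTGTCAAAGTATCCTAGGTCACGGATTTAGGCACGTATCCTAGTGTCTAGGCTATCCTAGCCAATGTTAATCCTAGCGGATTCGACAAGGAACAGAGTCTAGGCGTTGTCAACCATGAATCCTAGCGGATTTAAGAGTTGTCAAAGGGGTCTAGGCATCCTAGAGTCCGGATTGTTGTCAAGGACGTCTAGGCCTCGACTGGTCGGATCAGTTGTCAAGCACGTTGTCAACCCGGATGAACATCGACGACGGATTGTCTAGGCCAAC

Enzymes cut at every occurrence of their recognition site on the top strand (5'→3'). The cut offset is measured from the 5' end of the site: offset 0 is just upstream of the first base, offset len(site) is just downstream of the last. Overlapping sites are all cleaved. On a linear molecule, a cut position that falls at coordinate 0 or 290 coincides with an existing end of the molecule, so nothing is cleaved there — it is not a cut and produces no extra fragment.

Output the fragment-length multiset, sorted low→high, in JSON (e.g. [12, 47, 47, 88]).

[3,4,5,5,6,7,7,8,8,8,8,8,8,9,9,10,10,10,11,11,11,11,12,12,13,13,15,15,16,17]

Scan for sites:
  IvoIII CGGAT/4: at [44, 99, 148, 190, 226, 255, 272] ⇒ [48, 103, 152, 194, 230, 259, 276]
  WciVI TCGAC/2: at [104, 217, 265] ⇒ [106, 219, 267]
  BxoV GTCTAGGC/4: at [67, 119, 171, 208, 278] ⇒ [71, 123, 175, 212, 282]
  ZebIII ATCCTAG/0: at [33, 59, 76, 92, 141, 179] ⇒ [33, 59, 76, 92, 141, 179]
  MvoI GTTGTCAA/6: at [1, 14, 22, 127, 159, 196, 233, 245] ⇒ [7, 20, 28, 133, 165, 202, 239, 251]

Pooled cuts: [7, 20, 28, 33, 48, 59, 71, 76, 92, 103, 106, 123, 133, 141, 152, 165, 175, 179, 194, 202, 212, 219, 230, 239, 251, 259, 267, 276, 282]

Fragment lengths:
  [0,7): 7 bp
  [7,20): 13 bp
  [20,28): 8 bp
  [28,33): 5 bp
  [33,48): 15 bp
  [48,59): 11 bp
  [59,71): 12 bp
  [71,76): 5 bp
  [76,92): 16 bp
  [92,103): 11 bp
  [103,106): 3 bp
  [106,123): 17 bp
  [123,133): 10 bp
  [133,141): 8 bp
  [141,152): 11 bp
  [152,165): 13 bp
  [165,175): 10 bp
  [175,179): 4 bp
  [179,194): 15 bp
  [194,202): 8 bp
  [202,212): 10 bp
  [212,219): 7 bp
  [219,230): 11 bp
  [230,239): 9 bp
  [239,251): 12 bp
  [251,259): 8 bp
  [259,267): 8 bp
  [267,276): 9 bp
  [276,282): 6 bp
  [282,290): 8 bp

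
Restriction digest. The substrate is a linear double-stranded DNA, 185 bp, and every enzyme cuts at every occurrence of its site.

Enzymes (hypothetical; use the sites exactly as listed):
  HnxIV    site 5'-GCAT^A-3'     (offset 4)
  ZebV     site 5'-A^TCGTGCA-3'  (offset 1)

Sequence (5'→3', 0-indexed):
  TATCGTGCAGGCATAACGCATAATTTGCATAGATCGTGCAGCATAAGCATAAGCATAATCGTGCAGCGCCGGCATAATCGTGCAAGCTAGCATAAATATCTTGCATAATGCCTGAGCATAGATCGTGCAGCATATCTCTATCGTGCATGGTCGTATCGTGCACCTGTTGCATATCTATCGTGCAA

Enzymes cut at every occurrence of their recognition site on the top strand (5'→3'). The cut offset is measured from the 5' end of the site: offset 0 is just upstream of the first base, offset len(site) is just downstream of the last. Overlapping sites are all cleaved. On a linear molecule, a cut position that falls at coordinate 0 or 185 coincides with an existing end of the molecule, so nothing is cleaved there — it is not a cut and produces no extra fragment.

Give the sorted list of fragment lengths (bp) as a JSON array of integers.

Site scan:
  HnxIV GCATA/4: at [10, 17, 26, 40, 46, 52, 71, 89, 102, 115, 129, 168] ⇒ [14, 21, 30, 44, 50, 56, 75, 93, 106, 119, 133, 172]
  ZebV ATCGTGCA/1: at [1, 32, 57, 76, 121, 139, 154, 176] ⇒ [2, 33, 58, 77, 122, 140, 155, 177]

All cut coordinates (distinct, sorted): [2, 14, 21, 30, 33, 44, 50, 56, 58, 75, 77, 93, 106, 119, 122, 133, 140, 155, 172, 177]

Fragments:
  [0,2): 2 bp
  [2,14): 12 bp
  [14,21): 7 bp
  [21,30): 9 bp
  [30,33): 3 bp
  [33,44): 11 bp
  [44,50): 6 bp
  [50,56): 6 bp
  [56,58): 2 bp
  [58,75): 17 bp
  [75,77): 2 bp
  [77,93): 16 bp
  [93,106): 13 bp
  [106,119): 13 bp
  [119,122): 3 bp
  [122,133): 11 bp
  [133,140): 7 bp
  [140,155): 15 bp
  [155,172): 17 bp
  [172,177): 5 bp
  [177,185): 8 bp

[2,2,2,3,3,5,6,6,7,7,8,9,11,11,12,13,13,15,16,17,17]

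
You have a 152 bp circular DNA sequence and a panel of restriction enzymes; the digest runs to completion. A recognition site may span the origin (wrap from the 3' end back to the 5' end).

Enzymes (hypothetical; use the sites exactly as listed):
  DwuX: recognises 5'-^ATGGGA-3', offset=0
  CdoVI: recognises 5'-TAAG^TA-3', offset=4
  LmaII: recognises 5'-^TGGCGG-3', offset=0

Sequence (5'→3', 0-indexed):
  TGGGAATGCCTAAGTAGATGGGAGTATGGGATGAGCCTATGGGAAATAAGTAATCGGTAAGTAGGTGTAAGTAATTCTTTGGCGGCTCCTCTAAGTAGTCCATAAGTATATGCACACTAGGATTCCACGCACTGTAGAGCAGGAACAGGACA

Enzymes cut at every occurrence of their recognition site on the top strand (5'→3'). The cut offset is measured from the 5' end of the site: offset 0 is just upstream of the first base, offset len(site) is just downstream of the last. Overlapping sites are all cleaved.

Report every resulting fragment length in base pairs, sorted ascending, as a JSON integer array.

Per-enzyme occurrences:
  DwuX (ATGGGA, off=0): starts [17, 25, 38, 151] → cuts [17, 25, 38, 151]
  CdoVI (TAAGTA, off=4): starts [10, 46, 57, 67, 91, 102] → cuts [14, 50, 61, 71, 95, 106]
  LmaII (TGGCGG, off=0): starts [79] → cuts [79]

All cut coordinates (distinct, sorted): [14, 17, 25, 38, 50, 61, 71, 79, 95, 106, 151]

Fragment lengths:
  14→17: 3 bp
  17→25: 8 bp
  25→38: 13 bp
  38→50: 12 bp
  50→61: 11 bp
  61→71: 10 bp
  71→79: 8 bp
  79→95: 16 bp
  95→106: 11 bp
  106→151: 45 bp
  151→14 (wrap): 152-151+14 = 15 bp

[3,8,8,10,11,11,12,13,15,16,45]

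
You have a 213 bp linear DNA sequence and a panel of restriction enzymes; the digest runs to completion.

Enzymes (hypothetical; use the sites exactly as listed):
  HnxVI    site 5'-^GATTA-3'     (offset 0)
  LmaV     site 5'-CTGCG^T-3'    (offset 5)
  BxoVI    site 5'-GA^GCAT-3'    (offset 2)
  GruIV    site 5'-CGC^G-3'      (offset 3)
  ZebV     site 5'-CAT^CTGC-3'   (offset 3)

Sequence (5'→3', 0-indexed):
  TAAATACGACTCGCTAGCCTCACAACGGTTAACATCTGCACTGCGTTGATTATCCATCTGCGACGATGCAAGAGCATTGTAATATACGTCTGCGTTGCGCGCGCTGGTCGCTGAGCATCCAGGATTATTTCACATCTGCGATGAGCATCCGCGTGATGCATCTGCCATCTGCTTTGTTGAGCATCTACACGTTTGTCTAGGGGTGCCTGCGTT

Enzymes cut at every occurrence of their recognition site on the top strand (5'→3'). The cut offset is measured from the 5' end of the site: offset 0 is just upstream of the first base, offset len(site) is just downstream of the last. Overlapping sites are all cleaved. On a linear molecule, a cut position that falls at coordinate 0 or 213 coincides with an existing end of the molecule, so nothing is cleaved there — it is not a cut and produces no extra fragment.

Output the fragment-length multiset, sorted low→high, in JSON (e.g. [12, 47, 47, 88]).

Scan for sites:
  HnxVI (GATTA, off=0): starts [47, 122] → cuts [47, 122]
  LmaV (CTGCGT, off=5): starts [40, 89, 206] → cuts [45, 94, 211]
  BxoVI (GAGCAT, off=2): starts [71, 112, 142, 178] → cuts [73, 114, 144, 180]
  GruIV (CGCG, off=3): starts [97, 99, 149] → cuts [100, 102, 152]
  ZebV (CATCTGC, off=3): starts [32, 54, 132, 158, 165] → cuts [35, 57, 135, 161, 168]

Pooled cuts: [35, 45, 47, 57, 73, 94, 100, 102, 114, 122, 135, 144, 152, 161, 168, 180, 211]

Fragments:
  [0,35): 35 bp
  [35,45): 10 bp
  [45,47): 2 bp
  [47,57): 10 bp
  [57,73): 16 bp
  [73,94): 21 bp
  [94,100): 6 bp
  [100,102): 2 bp
  [102,114): 12 bp
  [114,122): 8 bp
  [122,135): 13 bp
  [135,144): 9 bp
  [144,152): 8 bp
  [152,161): 9 bp
  [161,168): 7 bp
  [168,180): 12 bp
  [180,211): 31 bp
  [211,213): 2 bp

[2,2,2,6,7,8,8,9,9,10,10,12,12,13,16,21,31,35]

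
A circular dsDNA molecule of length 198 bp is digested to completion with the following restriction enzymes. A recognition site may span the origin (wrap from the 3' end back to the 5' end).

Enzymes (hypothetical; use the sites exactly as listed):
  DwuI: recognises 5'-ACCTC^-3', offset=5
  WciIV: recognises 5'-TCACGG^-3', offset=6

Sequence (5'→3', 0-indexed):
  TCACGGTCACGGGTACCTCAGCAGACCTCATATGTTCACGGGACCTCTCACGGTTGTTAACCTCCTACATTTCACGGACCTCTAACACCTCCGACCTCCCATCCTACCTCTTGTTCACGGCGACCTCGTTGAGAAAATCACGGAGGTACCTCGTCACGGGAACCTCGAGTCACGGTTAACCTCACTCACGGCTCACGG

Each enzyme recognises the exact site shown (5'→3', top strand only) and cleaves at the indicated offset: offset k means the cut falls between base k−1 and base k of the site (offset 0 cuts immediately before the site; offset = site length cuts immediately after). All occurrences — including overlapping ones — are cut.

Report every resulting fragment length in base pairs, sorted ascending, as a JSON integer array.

Scan for sites:
  DwuI (ACCTC, off=5): starts [14, 24, 42, 59, 77, 86, 93, 105, 122, 147, 161, 178] → cuts [19, 29, 47, 64, 82, 91, 98, 110, 127, 152, 166, 183]
  WciIV (TCACGG, off=6): starts [0, 6, 35, 47, 71, 114, 137, 153, 169, 185, 192] → cuts [0, 6, 12, 41, 53, 77, 120, 143, 159, 175, 191]

All cut coordinates (distinct, sorted): [0, 6, 12, 19, 29, 41, 47, 53, 64, 77, 82, 91, 98, 110, 120, 127, 143, 152, 159, 166, 175, 183, 191]

Fragments:
  0→6: 6 bp
  6→12: 6 bp
  12→19: 7 bp
  19→29: 10 bp
  29→41: 12 bp
  41→47: 6 bp
  47→53: 6 bp
  53→64: 11 bp
  64→77: 13 bp
  77→82: 5 bp
  82→91: 9 bp
  91→98: 7 bp
  98→110: 12 bp
  110→120: 10 bp
  120→127: 7 bp
  127→143: 16 bp
  143→152: 9 bp
  152→159: 7 bp
  159→166: 7 bp
  166→175: 9 bp
  175→183: 8 bp
  183→191: 8 bp
  191→0 (wrap): 198-191+0 = 7 bp

[5,6,6,6,6,7,7,7,7,7,7,8,8,9,9,9,10,10,11,12,12,13,16]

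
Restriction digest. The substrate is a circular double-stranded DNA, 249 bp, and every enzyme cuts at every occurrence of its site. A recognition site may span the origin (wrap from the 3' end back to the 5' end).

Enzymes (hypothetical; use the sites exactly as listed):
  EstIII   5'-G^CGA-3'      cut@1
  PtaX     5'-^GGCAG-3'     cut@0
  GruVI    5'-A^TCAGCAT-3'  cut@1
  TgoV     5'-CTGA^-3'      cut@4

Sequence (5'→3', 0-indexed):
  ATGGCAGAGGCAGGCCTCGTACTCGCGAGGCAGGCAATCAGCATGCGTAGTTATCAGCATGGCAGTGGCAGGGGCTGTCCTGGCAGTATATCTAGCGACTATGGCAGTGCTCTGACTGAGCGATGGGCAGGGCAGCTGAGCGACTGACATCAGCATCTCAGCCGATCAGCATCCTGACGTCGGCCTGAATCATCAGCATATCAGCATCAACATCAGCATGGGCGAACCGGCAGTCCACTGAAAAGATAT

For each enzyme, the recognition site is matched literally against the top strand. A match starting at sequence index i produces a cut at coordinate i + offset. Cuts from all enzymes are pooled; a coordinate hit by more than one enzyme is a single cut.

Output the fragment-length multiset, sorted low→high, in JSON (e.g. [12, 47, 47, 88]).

[1,1,2,3,4,4,5,5,6,6,6,7,7,7,8,9,9,10,10,11,12,12,13,13,14,15,16,16,17]

Site scan:
  EstIII GCGA/1: at [24, 94, 119, 139, 221] ⇒ [25, 95, 120, 140, 222]
  PtaX GGCAG/0: at [2, 8, 28, 60, 66, 81, 102, 125, 130, 228] ⇒ [2, 8, 28, 60, 66, 81, 102, 125, 130, 228]
  GruVI ATCAGCAT/1: at [36, 52, 148, 164, 191, 199, 211] ⇒ [37, 53, 149, 165, 192, 200, 212]
  TgoV CTGA/4: at [111, 115, 135, 143, 173, 184, 237] ⇒ [115, 119, 139, 147, 177, 188, 241]

All cut coordinates (distinct, sorted): [2, 8, 25, 28, 37, 53, 60, 66, 81, 95, 102, 115, 119, 120, 125, 130, 139, 140, 147, 149, 165, 177, 188, 192, 200, 212, 222, 228, 241]

Fragment lengths:
  2→8: 6 bp
  8→25: 17 bp
  25→28: 3 bp
  28→37: 9 bp
  37→53: 16 bp
  53→60: 7 bp
  60→66: 6 bp
  66→81: 15 bp
  81→95: 14 bp
  95→102: 7 bp
  102→115: 13 bp
  115→119: 4 bp
  119→120: 1 bp
  120→125: 5 bp
  125→130: 5 bp
  130→139: 9 bp
  139→140: 1 bp
  140→147: 7 bp
  147→149: 2 bp
  149→165: 16 bp
  165→177: 12 bp
  177→188: 11 bp
  188→192: 4 bp
  192→200: 8 bp
  200→212: 12 bp
  212→222: 10 bp
  222→228: 6 bp
  228→241: 13 bp
  241→2 (wrap): 249-241+2 = 10 bp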